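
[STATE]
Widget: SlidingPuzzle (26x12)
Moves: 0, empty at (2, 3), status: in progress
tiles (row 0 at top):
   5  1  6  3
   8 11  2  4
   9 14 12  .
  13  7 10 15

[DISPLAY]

┌────┬────┬────┬────┐     
│  5 │  1 │  6 │  3 │     
├────┼────┼────┼────┤     
│  8 │ 11 │  2 │  4 │     
├────┼────┼────┼────┤     
│  9 │ 14 │ 12 │    │     
├────┼────┼────┼────┤     
│ 13 │  7 │ 10 │ 15 │     
└────┴────┴────┴────┘     
Moves: 0                  
                          
                          


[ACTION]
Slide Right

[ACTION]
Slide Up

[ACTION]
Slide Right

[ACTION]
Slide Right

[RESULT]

┌────┬────┬────┬────┐     
│  5 │  1 │  6 │  3 │     
├────┼────┼────┼────┤     
│  8 │ 11 │  2 │  4 │     
├────┼────┼────┼────┤     
│  9 │ 14 │ 10 │ 12 │     
├────┼────┼────┼────┤     
│    │ 13 │  7 │ 15 │     
└────┴────┴────┴────┘     
Moves: 4                  
                          
                          


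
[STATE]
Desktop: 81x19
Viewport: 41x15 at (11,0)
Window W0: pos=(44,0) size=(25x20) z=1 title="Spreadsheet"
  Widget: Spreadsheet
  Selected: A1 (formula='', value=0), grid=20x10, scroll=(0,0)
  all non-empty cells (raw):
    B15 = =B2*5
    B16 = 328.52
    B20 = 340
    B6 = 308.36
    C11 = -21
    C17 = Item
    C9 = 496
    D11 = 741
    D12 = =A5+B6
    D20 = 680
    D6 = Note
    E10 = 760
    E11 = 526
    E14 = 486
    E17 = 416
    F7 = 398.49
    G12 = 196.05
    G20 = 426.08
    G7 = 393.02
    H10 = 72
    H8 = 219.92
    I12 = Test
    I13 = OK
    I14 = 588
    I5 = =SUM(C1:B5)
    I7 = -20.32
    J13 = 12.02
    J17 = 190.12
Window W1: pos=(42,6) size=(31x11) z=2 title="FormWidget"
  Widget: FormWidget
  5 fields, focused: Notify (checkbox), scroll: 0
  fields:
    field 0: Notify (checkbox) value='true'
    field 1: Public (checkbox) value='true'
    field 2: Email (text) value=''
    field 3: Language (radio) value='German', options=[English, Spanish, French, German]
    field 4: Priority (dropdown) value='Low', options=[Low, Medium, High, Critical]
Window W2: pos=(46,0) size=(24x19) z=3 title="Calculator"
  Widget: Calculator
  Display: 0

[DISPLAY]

                                 ┏━┏━━━━━
                                 ┃ ┃ Calc
                                 ┠─┠─────
                                 ┃A┃     
                                 ┃ ┃┌───┬
                                 ┃-┃│ 7 │
                               ┏━━━┃├───┼
                               ┃ Fo┃│ 4 │
                               ┠───┃├───┼
                               ┃> N┃│ 1 │
                               ┃  P┃├───┼
                               ┃  E┃│ 0 │
                               ┃  L┃├───┼
                               ┃  P┃│ C │
                               ┃   ┃└───┴


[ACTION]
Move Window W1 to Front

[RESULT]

                                 ┏━┏━━━━━
                                 ┃ ┃ Calc
                                 ┠─┠─────
                                 ┃A┃     
                                 ┃ ┃┌───┬
                                 ┃-┃│ 7 │
                               ┏━━━━━━━━━
                               ┃ FormWidg
                               ┠─────────
                               ┃> Notify:
                               ┃  Public:
                               ┃  Email: 
                               ┃  Languag
                               ┃  Priorit
                               ┃         


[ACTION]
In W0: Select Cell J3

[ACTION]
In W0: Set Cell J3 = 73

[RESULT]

                                 ┏━┏━━━━━
                                 ┃ ┃ Calc
                                 ┠─┠─────
                                 ┃J┃     
                                 ┃ ┃┌───┬
                                 ┃-┃│ 7 │
                               ┏━━━━━━━━━
                               ┃ FormWidg
                               ┠─────────
                               ┃> Notify:
                               ┃  Public:
                               ┃  Email: 
                               ┃  Languag
                               ┃  Priorit
                               ┃         


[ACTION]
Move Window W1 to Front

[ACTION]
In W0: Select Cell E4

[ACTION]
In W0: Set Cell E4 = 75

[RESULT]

                                 ┏━┏━━━━━
                                 ┃ ┃ Calc
                                 ┠─┠─────
                                 ┃E┃     
                                 ┃ ┃┌───┬
                                 ┃-┃│ 7 │
                               ┏━━━━━━━━━
                               ┃ FormWidg
                               ┠─────────
                               ┃> Notify:
                               ┃  Public:
                               ┃  Email: 
                               ┃  Languag
                               ┃  Priorit
                               ┃         


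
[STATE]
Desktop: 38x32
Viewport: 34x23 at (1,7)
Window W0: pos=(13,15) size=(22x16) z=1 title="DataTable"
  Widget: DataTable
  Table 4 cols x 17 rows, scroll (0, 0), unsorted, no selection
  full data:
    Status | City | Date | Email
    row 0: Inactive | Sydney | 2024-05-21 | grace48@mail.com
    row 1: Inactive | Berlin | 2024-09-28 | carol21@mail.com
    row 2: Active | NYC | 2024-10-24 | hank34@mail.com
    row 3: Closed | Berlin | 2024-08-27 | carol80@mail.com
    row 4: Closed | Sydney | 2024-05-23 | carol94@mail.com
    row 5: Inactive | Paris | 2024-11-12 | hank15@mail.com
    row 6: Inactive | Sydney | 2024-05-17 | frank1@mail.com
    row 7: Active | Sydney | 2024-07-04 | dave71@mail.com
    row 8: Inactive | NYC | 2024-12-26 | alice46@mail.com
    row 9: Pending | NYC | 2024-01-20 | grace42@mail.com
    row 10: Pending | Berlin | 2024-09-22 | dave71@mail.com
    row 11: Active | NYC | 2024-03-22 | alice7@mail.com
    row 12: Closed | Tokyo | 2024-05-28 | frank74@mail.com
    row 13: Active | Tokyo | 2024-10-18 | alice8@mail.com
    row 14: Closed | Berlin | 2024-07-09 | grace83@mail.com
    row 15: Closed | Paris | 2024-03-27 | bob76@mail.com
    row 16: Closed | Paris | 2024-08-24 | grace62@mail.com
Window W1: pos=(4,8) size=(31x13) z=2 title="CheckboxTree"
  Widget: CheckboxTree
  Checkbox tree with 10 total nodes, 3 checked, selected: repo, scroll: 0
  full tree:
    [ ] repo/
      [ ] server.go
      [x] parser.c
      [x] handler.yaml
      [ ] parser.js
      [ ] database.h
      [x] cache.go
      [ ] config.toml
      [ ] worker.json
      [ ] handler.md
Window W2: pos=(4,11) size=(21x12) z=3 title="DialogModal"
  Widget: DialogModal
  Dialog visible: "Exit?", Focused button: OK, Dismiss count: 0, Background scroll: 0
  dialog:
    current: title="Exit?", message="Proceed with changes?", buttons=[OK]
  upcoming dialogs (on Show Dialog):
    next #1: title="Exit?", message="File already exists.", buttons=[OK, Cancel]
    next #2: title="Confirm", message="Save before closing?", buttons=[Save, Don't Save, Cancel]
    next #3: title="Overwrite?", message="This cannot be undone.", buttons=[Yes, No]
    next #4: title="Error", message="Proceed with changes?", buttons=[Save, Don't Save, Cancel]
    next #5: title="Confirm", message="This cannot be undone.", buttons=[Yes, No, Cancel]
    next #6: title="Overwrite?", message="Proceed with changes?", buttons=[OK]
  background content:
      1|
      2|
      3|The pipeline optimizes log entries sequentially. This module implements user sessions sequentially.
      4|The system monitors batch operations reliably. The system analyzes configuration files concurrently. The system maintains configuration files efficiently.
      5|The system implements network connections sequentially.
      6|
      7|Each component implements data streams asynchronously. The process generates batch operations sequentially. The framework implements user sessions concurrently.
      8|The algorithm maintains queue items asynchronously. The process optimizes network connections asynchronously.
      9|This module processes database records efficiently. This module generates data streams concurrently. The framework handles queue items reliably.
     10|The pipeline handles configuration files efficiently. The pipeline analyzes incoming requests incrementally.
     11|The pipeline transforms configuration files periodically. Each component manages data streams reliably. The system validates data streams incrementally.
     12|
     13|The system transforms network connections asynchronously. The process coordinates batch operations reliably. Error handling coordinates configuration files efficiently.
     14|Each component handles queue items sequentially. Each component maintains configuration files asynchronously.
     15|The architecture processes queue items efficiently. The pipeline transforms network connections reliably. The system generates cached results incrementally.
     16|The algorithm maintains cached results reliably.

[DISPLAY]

                                  
   ┏━━━━━━━━━━━━━━━━━━━━━━━━━━━━━┓
   ┃ CheckboxTree                ┃
   ┠─────────────────────────────┨
   ┏━━━━━━━━━━━━━━━━━━━┓         ┃
   ┃ DialogModal       ┃         ┃
   ┠───────────────────┨         ┃
   ┃                   ┃         ┃
   ┃  ┌─────────────┐  ┃         ┃
   ┃Th│    Exit?    │mi┃         ┃
   ┃Th│Proceed with │rs┃         ┃
   ┃Th│     [OK]    │en┃         ┃
   ┃  └─────────────┘  ┃         ┃
   ┃Each component impl┃━━━━━━━━━┛
   ┃The algorithm maint┃rlin│2024┃
   ┗━━━━━━━━━━━━━━━━━━━┛C   │2024┃
            ┃Closed  │Berlin│2024┃
            ┃Closed  │Sydney│2024┃
            ┃Inactive│Paris │2024┃
            ┃Inactive│Sydney│2024┃
            ┃Active  │Sydney│2024┃
            ┃Inactive│NYC   │2024┃
            ┃Pending │NYC   │2024┃


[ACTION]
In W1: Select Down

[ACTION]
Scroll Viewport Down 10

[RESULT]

   ┃ CheckboxTree                ┃
   ┠─────────────────────────────┨
   ┏━━━━━━━━━━━━━━━━━━━┓         ┃
   ┃ DialogModal       ┃         ┃
   ┠───────────────────┨         ┃
   ┃                   ┃         ┃
   ┃  ┌─────────────┐  ┃         ┃
   ┃Th│    Exit?    │mi┃         ┃
   ┃Th│Proceed with │rs┃         ┃
   ┃Th│     [OK]    │en┃         ┃
   ┃  └─────────────┘  ┃         ┃
   ┃Each component impl┃━━━━━━━━━┛
   ┃The algorithm maint┃rlin│2024┃
   ┗━━━━━━━━━━━━━━━━━━━┛C   │2024┃
            ┃Closed  │Berlin│2024┃
            ┃Closed  │Sydney│2024┃
            ┃Inactive│Paris │2024┃
            ┃Inactive│Sydney│2024┃
            ┃Active  │Sydney│2024┃
            ┃Inactive│NYC   │2024┃
            ┃Pending │NYC   │2024┃
            ┗━━━━━━━━━━━━━━━━━━━━┛
                                  


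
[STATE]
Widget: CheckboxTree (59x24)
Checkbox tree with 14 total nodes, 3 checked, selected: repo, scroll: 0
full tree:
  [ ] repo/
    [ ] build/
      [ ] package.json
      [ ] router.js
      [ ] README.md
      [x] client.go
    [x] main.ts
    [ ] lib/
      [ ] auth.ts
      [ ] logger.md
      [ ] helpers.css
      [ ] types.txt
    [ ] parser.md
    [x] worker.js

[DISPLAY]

>[-] repo/                                                 
   [-] build/                                              
     [ ] package.json                                      
     [ ] router.js                                         
     [ ] README.md                                         
     [x] client.go                                         
   [x] main.ts                                             
   [ ] lib/                                                
     [ ] auth.ts                                           
     [ ] logger.md                                         
     [ ] helpers.css                                       
     [ ] types.txt                                         
   [ ] parser.md                                           
   [x] worker.js                                           
                                                           
                                                           
                                                           
                                                           
                                                           
                                                           
                                                           
                                                           
                                                           
                                                           


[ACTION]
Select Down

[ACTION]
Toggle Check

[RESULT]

 [-] repo/                                                 
>  [x] build/                                              
     [x] package.json                                      
     [x] router.js                                         
     [x] README.md                                         
     [x] client.go                                         
   [x] main.ts                                             
   [ ] lib/                                                
     [ ] auth.ts                                           
     [ ] logger.md                                         
     [ ] helpers.css                                       
     [ ] types.txt                                         
   [ ] parser.md                                           
   [x] worker.js                                           
                                                           
                                                           
                                                           
                                                           
                                                           
                                                           
                                                           
                                                           
                                                           
                                                           


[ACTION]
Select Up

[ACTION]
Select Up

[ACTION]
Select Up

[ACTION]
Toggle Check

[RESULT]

>[x] repo/                                                 
   [x] build/                                              
     [x] package.json                                      
     [x] router.js                                         
     [x] README.md                                         
     [x] client.go                                         
   [x] main.ts                                             
   [x] lib/                                                
     [x] auth.ts                                           
     [x] logger.md                                         
     [x] helpers.css                                       
     [x] types.txt                                         
   [x] parser.md                                           
   [x] worker.js                                           
                                                           
                                                           
                                                           
                                                           
                                                           
                                                           
                                                           
                                                           
                                                           
                                                           


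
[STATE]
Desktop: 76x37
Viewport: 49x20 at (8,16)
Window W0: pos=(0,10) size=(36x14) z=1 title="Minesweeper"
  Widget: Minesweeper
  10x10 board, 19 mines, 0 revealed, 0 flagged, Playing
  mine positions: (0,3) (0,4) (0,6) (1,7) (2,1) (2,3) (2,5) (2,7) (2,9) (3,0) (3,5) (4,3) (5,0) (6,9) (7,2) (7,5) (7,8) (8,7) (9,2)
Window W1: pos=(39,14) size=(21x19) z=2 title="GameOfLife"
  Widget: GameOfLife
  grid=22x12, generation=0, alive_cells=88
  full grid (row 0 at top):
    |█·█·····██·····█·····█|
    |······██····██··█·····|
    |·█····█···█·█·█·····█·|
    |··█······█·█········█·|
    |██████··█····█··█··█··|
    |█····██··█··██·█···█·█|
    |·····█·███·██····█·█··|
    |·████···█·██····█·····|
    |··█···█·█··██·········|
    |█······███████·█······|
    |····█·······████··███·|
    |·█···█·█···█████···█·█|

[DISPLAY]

■■■                        ┃   ┠─────────────────
■■■                        ┃   ┃Gen: 0           
■■■                        ┃   ┃·█·····██·····█··
■■■                        ┃   ┃·····██····██··█·
■■■                        ┃   ┃█····█···█·█·█···
■■■                        ┃   ┃·█······█·█······
■■■                        ┃   ┃█████··█····█··█·
━━━━━━━━━━━━━━━━━━━━━━━━━━━┛   ┃····██··█··██·█··
                               ┃····█·███·██····█
                               ┃████···█·██····█·
                               ┃·█···█·█··██·····
                               ┃······███████·█··
                               ┃···█·······████··
                               ┃█···█·█···█████··
                               ┃                 
                               ┃                 
                               ┗━━━━━━━━━━━━━━━━━
                                                 
                                                 
                                                 


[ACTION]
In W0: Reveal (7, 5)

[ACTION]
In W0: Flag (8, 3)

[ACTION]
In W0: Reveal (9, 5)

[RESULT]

■■■                        ┃   ┠─────────────────
■■■                        ┃   ┃Gen: 0           
■■■                        ┃   ┃·█·····██·····█··
■■✹                        ┃   ┃·····██····██··█·
■✹■                        ┃   ┃█····█···█·█·█···
✹■■                        ┃   ┃·█······█·█······
■■■                        ┃   ┃█████··█····█··█·
━━━━━━━━━━━━━━━━━━━━━━━━━━━┛   ┃····██··█··██·█··
                               ┃····█·███·██····█
                               ┃████···█·██····█·
                               ┃·█···█·█··██·····
                               ┃······███████·█··
                               ┃···█·······████··
                               ┃█···█·█···█████··
                               ┃                 
                               ┃                 
                               ┗━━━━━━━━━━━━━━━━━
                                                 
                                                 
                                                 


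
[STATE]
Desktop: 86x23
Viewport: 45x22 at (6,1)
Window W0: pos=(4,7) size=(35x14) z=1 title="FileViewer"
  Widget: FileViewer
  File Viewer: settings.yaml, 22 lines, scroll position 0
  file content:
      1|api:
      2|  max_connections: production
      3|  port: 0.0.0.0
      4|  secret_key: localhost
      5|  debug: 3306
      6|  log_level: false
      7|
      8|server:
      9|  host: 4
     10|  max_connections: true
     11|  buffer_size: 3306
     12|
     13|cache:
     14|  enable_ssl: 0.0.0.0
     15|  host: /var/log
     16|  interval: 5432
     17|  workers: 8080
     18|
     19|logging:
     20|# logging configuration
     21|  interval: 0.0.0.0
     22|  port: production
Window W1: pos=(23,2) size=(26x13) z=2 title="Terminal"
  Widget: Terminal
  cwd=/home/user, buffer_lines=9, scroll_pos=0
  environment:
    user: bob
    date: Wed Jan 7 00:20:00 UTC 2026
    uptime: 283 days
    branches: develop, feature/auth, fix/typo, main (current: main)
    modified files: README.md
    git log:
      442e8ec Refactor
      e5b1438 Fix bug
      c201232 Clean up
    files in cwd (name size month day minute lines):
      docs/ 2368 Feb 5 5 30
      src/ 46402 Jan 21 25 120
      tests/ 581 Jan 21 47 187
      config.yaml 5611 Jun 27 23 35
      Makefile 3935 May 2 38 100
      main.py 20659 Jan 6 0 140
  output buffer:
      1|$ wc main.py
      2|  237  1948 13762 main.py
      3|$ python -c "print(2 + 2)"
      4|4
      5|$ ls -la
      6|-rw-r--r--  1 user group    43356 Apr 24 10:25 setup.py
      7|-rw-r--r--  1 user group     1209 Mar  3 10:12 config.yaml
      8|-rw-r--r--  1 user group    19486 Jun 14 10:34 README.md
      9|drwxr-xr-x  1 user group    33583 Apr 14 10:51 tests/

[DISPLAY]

                                             
                 ┏━━━━━━━━━━━━━━━━━━━━━━━━┓  
                 ┃ Terminal               ┃  
                 ┠────────────────────────┨  
                 ┃$ wc main.py            ┃  
                 ┃  237  1948 13762 main.p┃  
━━━━━━━━━━━━━━━━━┃$ python -c "print(2 + 2┃  
FileViewer       ┃4                       ┃  
─────────────────┃$ ls -la                ┃  
pi:              ┃-rw-r--r--  1 user group┃  
 max_connections:┃-rw-r--r--  1 user group┃  
 port: 0.0.0.0   ┃-rw-r--r--  1 user group┃  
 secret_key: loca┃drwxr-xr-x  1 user group┃  
 debug: 3306     ┗━━━━━━━━━━━━━━━━━━━━━━━━┛  
 log_level: false              ░┃            
                               ░┃            
erver:                         ░┃            
 host: 4                       ░┃            
 max_connections: true         ▼┃            
━━━━━━━━━━━━━━━━━━━━━━━━━━━━━━━━┛            
                                             
                                             


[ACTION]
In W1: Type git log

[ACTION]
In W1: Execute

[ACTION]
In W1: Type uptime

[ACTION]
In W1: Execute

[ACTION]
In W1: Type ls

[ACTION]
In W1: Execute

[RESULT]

                                             
                 ┏━━━━━━━━━━━━━━━━━━━━━━━━┓  
                 ┃ Terminal               ┃  
                 ┠────────────────────────┨  
                 ┃$ git log               ┃  
                 ┃442e8ec Refactor        ┃  
━━━━━━━━━━━━━━━━━┃e5b1438 Fix bug         ┃  
FileViewer       ┃c201232 Clean up        ┃  
─────────────────┃$ uptime                ┃  
pi:              ┃ 10:00  up 283 days     ┃  
 max_connections:┃$ ls                    ┃  
 port: 0.0.0.0   ┃docs/  src/  tests/  con┃  
 secret_key: loca┃$ █                     ┃  
 debug: 3306     ┗━━━━━━━━━━━━━━━━━━━━━━━━┛  
 log_level: false              ░┃            
                               ░┃            
erver:                         ░┃            
 host: 4                       ░┃            
 max_connections: true         ▼┃            
━━━━━━━━━━━━━━━━━━━━━━━━━━━━━━━━┛            
                                             
                                             


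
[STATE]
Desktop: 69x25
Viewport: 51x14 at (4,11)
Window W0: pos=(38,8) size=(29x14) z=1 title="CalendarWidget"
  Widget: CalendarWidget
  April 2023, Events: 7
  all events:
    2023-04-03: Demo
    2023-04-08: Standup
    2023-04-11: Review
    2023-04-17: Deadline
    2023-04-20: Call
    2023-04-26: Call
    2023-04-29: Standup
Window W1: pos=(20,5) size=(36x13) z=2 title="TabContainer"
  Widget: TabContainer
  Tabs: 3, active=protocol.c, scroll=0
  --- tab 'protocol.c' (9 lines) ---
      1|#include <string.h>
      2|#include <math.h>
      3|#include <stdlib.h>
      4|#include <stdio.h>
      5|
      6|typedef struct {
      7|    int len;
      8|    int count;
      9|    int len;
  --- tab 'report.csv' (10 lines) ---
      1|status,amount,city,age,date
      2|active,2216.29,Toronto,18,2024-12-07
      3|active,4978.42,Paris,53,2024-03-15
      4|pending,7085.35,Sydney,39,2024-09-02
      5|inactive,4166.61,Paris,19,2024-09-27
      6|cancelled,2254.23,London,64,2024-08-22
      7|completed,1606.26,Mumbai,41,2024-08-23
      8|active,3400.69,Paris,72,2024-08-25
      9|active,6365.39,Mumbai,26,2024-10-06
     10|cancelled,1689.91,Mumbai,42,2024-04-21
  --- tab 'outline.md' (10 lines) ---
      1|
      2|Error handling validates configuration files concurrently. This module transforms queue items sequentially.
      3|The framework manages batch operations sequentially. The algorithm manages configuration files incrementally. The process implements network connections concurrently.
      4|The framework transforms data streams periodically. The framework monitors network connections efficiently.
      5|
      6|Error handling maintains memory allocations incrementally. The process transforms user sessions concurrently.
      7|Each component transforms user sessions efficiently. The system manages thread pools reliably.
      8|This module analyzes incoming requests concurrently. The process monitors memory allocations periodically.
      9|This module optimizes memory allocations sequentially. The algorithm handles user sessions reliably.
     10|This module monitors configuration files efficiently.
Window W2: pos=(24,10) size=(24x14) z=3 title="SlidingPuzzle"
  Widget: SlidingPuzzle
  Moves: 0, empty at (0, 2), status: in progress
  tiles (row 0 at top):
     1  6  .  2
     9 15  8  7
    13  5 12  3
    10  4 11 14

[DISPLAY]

                ┃#in┃ SlidingPuzzle        ┃       
                ┃#in┠──────────────────────┨       
                ┃#in┃┌────┬────┬────┬────┐ ┃       
                ┃   ┃│  1 │  6 │    │  2 │ ┃       
                ┃typ┃├────┼────┼────┼────┤ ┃       
                ┃   ┃│  9 │ 15 │  8 │  7 │ ┃       
                ┗━━━┃├────┼────┼────┼────┤ ┃━━━━━━━
                    ┃│ 13 │  5 │ 12 │  3 │ ┃       
                    ┃├────┼────┼────┼────┤ ┃       
                    ┃│ 10 │  4 │ 11 │ 14 │ ┃       
                    ┃└────┴────┴────┴────┘ ┃━━━━━━━
                    ┃Moves: 0              ┃       
                    ┗━━━━━━━━━━━━━━━━━━━━━━┛       
                                                   


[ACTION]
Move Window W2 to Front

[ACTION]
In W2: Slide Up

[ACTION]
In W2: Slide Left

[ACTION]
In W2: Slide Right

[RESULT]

                ┃#in┃ SlidingPuzzle        ┃       
                ┃#in┠──────────────────────┨       
                ┃#in┃┌────┬────┬────┬────┐ ┃       
                ┃   ┃│  1 │  6 │  8 │  2 │ ┃       
                ┃typ┃├────┼────┼────┼────┤ ┃       
                ┃   ┃│  9 │ 15 │    │  7 │ ┃       
                ┗━━━┃├────┼────┼────┼────┤ ┃━━━━━━━
                    ┃│ 13 │  5 │ 12 │  3 │ ┃       
                    ┃├────┼────┼────┼────┤ ┃       
                    ┃│ 10 │  4 │ 11 │ 14 │ ┃       
                    ┃└────┴────┴────┴────┘ ┃━━━━━━━
                    ┃Moves: 3              ┃       
                    ┗━━━━━━━━━━━━━━━━━━━━━━┛       
                                                   


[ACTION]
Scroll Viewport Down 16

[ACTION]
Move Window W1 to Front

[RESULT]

                ┃#include <math.h>                 
                ┃#include <stdlib.h>               
                ┃#include <stdio.h>                
                ┃                                  
                ┃typedef struct {                  
                ┃    int len;                      
                ┗━━━━━━━━━━━━━━━━━━━━━━━━━━━━━━━━━━
                    ┃│ 13 │  5 │ 12 │  3 │ ┃       
                    ┃├────┼────┼────┼────┤ ┃       
                    ┃│ 10 │  4 │ 11 │ 14 │ ┃       
                    ┃└────┴────┴────┴────┘ ┃━━━━━━━
                    ┃Moves: 3              ┃       
                    ┗━━━━━━━━━━━━━━━━━━━━━━┛       
                                                   


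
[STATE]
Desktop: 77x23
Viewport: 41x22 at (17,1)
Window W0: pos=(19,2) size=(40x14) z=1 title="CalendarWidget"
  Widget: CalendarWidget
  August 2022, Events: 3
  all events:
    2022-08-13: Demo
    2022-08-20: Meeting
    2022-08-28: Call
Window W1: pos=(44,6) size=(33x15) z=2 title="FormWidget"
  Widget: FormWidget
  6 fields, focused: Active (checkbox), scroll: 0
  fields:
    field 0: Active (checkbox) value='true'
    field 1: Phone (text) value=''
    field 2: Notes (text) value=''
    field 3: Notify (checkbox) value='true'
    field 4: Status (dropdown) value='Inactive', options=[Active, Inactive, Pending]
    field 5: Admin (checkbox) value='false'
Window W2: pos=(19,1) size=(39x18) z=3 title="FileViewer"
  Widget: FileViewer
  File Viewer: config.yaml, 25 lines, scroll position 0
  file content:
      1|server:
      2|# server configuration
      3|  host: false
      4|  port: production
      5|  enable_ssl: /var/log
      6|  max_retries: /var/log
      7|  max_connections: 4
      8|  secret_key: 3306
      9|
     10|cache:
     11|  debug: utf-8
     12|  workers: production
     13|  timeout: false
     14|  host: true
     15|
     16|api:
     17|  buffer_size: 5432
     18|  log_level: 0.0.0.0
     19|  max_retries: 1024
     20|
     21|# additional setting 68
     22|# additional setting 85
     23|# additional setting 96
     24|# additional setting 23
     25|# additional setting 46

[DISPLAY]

  ┏━━━━━━━━━━━━━━━━━━━━━━━━━━━━━━━━━━━━━┓
  ┃ FileViewer                          ┃
  ┠─────────────────────────────────────┨
  ┃server:                             ▲┃
  ┃# server configuration              █┃
  ┃  host: false                       ░┃
  ┃  port: production                  ░┃
  ┃  enable_ssl: /var/log              ░┃
  ┃  max_retries: /var/log             ░┃
  ┃  max_connections: 4                ░┃
  ┃  secret_key: 3306                  ░┃
  ┃                                    ░┃
  ┃cache:                              ░┃
  ┃  debug: utf-8                      ░┃
  ┃  workers: production               ░┃
  ┃  timeout: false                    ░┃
  ┃  host: true                        ▼┃
  ┗━━━━━━━━━━━━━━━━━━━━━━━━━━━━━━━━━━━━━┛
                           ┃             
                           ┗━━━━━━━━━━━━━
                                         
                                         


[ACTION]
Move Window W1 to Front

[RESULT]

  ┏━━━━━━━━━━━━━━━━━━━━━━━━━━━━━━━━━━━━━┓
  ┃ FileViewer                          ┃
  ┠─────────────────────────────────────┨
  ┃server:                             ▲┃
  ┃# server configuration              █┃
  ┃  host: false           ┏━━━━━━━━━━━━━
  ┃  port: production      ┃ FormWidget  
  ┃  enable_ssl: /var/log  ┠─────────────
  ┃  max_retries: /var/log ┃> Active:    
  ┃  max_connections: 4    ┃  Phone:     
  ┃  secret_key: 3306      ┃  Notes:     
  ┃                        ┃  Notify:    
  ┃cache:                  ┃  Status:    
  ┃  debug: utf-8          ┃  Admin:     
  ┃  workers: production   ┃             
  ┃  timeout: false        ┃             
  ┃  host: true            ┃             
  ┗━━━━━━━━━━━━━━━━━━━━━━━━┃             
                           ┃             
                           ┗━━━━━━━━━━━━━
                                         
                                         


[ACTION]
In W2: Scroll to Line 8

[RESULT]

  ┏━━━━━━━━━━━━━━━━━━━━━━━━━━━━━━━━━━━━━┓
  ┃ FileViewer                          ┃
  ┠─────────────────────────────────────┨
  ┃  secret_key: 3306                  ▲┃
  ┃                                    ░┃
  ┃cache:                  ┏━━━━━━━━━━━━━
  ┃  debug: utf-8          ┃ FormWidget  
  ┃  workers: production   ┠─────────────
  ┃  timeout: false        ┃> Active:    
  ┃  host: true            ┃  Phone:     
  ┃                        ┃  Notes:     
  ┃api:                    ┃  Notify:    
  ┃  buffer_size: 5432     ┃  Status:    
  ┃  log_level: 0.0.0.0    ┃  Admin:     
  ┃  max_retries: 1024     ┃             
  ┃                        ┃             
  ┃# additional setting 68 ┃             
  ┗━━━━━━━━━━━━━━━━━━━━━━━━┃             
                           ┃             
                           ┗━━━━━━━━━━━━━
                                         
                                         


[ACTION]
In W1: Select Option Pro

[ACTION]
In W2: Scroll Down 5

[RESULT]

  ┏━━━━━━━━━━━━━━━━━━━━━━━━━━━━━━━━━━━━━┓
  ┃ FileViewer                          ┃
  ┠─────────────────────────────────────┨
  ┃  workers: production               ▲┃
  ┃  timeout: false                    ░┃
  ┃  host: true            ┏━━━━━━━━━━━━━
  ┃                        ┃ FormWidget  
  ┃api:                    ┠─────────────
  ┃  buffer_size: 5432     ┃> Active:    
  ┃  log_level: 0.0.0.0    ┃  Phone:     
  ┃  max_retries: 1024     ┃  Notes:     
  ┃                        ┃  Notify:    
  ┃# additional setting 68 ┃  Status:    
  ┃# additional setting 85 ┃  Admin:     
  ┃# additional setting 96 ┃             
  ┃# additional setting 23 ┃             
  ┃# additional setting 46 ┃             
  ┗━━━━━━━━━━━━━━━━━━━━━━━━┃             
                           ┃             
                           ┗━━━━━━━━━━━━━
                                         
                                         


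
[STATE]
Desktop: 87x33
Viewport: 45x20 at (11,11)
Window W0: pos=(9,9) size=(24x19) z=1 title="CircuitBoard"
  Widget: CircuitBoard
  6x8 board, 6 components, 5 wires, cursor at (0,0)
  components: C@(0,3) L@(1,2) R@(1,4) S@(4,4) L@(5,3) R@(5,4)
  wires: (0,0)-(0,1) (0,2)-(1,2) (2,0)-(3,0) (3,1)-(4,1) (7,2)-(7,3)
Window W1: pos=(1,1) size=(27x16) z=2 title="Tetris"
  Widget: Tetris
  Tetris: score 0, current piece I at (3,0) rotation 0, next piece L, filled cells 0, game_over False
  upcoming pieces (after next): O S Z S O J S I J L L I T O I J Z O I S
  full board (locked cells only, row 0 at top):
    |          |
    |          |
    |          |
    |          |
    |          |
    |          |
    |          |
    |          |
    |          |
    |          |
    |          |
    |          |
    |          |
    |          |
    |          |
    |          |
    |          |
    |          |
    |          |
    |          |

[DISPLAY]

 │0             ┃────┨                       
 │              ┃    ┃                       
 │              ┃    ┃                       
 │              ┃    ┃                       
 │              ┃  R ┃                       
━━━━━━━━━━━━━━━━┛    ┃                       
   ·                 ┃                       
   │                 ┃                       
   ·   ·             ┃                       
       │             ┃                       
       ·           S ┃                       
                     ┃                       
               L   R ┃                       
                     ┃                       
                     ┃                       
                     ┃                       
━━━━━━━━━━━━━━━━━━━━━┛                       
                                             
                                             
                                             


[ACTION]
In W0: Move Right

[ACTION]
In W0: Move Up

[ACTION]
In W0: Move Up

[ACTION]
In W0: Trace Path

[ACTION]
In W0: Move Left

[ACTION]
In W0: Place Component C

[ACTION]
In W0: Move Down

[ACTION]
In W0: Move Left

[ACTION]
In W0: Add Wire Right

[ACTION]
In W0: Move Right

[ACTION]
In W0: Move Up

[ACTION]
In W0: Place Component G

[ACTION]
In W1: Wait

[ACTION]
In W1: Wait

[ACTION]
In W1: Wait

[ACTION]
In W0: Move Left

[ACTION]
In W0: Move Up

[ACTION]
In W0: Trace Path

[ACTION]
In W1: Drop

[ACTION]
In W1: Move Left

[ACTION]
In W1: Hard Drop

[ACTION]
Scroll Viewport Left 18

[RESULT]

 ┃          │0             ┃────┨            
 ┃          │              ┃    ┃            
 ┃          │              ┃    ┃            
 ┃          │              ┃    ┃            
 ┃  ████    │              ┃  R ┃            
 ┗━━━━━━━━━━━━━━━━━━━━━━━━━┛    ┃            
         ┃2   ·                 ┃            
         ┃    │                 ┃            
         ┃3   ·   ·             ┃            
         ┃        │             ┃            
         ┃4       ·           S ┃            
         ┃                      ┃            
         ┃5               L   R ┃            
         ┃                      ┃            
         ┃6                     ┃            
         ┃                      ┃            
         ┗━━━━━━━━━━━━━━━━━━━━━━┛            
                                             
                                             
                                             
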